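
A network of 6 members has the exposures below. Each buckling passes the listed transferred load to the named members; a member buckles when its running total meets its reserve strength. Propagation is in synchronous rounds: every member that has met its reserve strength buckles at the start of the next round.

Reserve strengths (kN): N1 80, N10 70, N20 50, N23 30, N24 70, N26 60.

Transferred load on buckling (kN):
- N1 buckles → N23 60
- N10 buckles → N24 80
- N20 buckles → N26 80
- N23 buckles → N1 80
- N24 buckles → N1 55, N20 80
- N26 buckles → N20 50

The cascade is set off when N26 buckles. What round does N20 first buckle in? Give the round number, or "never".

Round 1 — N26 buckles (initial).
  N20: +50 → 50 ≥ 50
Round 2 — N20 buckles.
No further bucklings.

2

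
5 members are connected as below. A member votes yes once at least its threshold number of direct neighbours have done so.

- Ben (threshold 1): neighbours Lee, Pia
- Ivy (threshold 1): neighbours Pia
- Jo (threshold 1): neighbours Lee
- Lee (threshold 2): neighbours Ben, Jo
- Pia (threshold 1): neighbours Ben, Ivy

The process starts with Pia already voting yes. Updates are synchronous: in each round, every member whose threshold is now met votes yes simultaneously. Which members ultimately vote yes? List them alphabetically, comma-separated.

Round 1 — Pia votes yes (initial).
Round 2 — checking thresholds:
  Ben: 1 of 2 neighbours ≥ 1, votes yes.
  Ivy: 1 of 1 neighbours ≥ 1, votes yes.
Round 3 — no new yes votes; cascade stops.

Ben, Ivy, Pia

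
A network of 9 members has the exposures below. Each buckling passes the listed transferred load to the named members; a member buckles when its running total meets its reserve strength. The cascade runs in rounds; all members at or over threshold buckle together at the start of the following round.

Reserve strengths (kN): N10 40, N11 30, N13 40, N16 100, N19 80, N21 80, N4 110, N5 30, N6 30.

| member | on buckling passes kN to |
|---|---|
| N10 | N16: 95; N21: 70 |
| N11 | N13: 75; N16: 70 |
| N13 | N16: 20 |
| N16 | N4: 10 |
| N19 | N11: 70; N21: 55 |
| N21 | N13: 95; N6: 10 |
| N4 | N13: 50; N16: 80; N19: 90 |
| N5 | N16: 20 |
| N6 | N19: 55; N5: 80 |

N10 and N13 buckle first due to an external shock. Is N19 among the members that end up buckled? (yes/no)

Round 1 — N10, N13 buckle (initial).
  N16: +95+20 → 115 ≥ 100
  N21: +70 → 70 < 80
Round 2 — N16 buckles.
  N4: +10 → 10 < 110
No further bucklings.

no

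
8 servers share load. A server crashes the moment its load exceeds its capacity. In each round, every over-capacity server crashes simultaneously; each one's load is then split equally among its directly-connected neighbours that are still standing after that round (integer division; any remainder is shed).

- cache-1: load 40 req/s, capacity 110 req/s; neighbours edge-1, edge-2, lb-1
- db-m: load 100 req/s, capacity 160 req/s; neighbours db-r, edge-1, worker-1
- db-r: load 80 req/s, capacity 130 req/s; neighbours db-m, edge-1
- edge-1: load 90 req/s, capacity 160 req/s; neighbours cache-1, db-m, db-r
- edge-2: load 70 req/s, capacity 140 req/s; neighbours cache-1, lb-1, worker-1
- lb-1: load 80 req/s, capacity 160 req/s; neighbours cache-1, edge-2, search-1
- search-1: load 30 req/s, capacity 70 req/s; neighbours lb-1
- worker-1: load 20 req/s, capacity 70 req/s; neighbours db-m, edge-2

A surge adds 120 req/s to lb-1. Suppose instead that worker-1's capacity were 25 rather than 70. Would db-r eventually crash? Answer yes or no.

no

With worker-1's capacity at 25:
Round 1 — lb-1 at 200 > 160. lb-1 crashes.
  lb-1 sheds 200 req/s to cache-1, edge-2, search-1: 66 each (2 lost).
    cache-1: 40+66 = 106 ≤ 110
    edge-2: 70+66 = 136 ≤ 140
    search-1: 30+66 = 96 > 70
Round 2 — search-1 crashes.
  search-1 sheds 96 req/s: no online neighbours, lost.
No further crashes.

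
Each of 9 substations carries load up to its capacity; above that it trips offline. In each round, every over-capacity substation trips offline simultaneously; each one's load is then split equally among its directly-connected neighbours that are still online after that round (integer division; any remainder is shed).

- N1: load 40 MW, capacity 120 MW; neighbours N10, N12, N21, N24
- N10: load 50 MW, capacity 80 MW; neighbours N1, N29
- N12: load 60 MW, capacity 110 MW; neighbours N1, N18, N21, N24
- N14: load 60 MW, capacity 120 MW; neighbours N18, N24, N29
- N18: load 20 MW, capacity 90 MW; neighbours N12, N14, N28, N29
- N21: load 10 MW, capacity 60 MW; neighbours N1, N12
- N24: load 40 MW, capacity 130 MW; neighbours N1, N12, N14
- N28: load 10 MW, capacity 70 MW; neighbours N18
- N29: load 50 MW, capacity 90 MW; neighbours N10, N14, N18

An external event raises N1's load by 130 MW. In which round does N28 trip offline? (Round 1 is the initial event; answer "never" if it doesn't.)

Round 1 — N1 at 170 > 120. N1 trips offline.
  N1 sheds 170 MW to N10, N12, N21, N24: 42 each (2 lost).
    N10: 50+42 = 92 > 80
    N12: 60+42 = 102 ≤ 110
    N21: 10+42 = 52 ≤ 60
    N24: 40+42 = 82 ≤ 130
Round 2 — N10 trips offline.
  N10 sheds 92 MW to N29: 92 each.
    N29: 50+92 = 142 > 90
Round 3 — N29 trips offline.
  N29 sheds 142 MW to N14, N18: 71 each.
    N14: 60+71 = 131 > 120
    N18: 20+71 = 91 > 90
Round 4 — N14, N18 trip offline.
  N14 sheds 131 MW to N24: 131 each.
    N24: 82+131 = 213 > 130
  N18 sheds 91 MW to N12, N28: 45 each (1 lost).
    N12: 102+45 = 147 > 110
    N28: 10+45 = 55 ≤ 70
Round 5 — N12, N24 trip offline.
  N12 sheds 147 MW to N21: 147 each.
    N21: 52+147 = 199 > 60
  N24 sheds 213 MW: no online neighbours, lost.
Round 6 — N21 trips offline.
  N21 sheds 199 MW: no online neighbours, lost.
No further trips.

never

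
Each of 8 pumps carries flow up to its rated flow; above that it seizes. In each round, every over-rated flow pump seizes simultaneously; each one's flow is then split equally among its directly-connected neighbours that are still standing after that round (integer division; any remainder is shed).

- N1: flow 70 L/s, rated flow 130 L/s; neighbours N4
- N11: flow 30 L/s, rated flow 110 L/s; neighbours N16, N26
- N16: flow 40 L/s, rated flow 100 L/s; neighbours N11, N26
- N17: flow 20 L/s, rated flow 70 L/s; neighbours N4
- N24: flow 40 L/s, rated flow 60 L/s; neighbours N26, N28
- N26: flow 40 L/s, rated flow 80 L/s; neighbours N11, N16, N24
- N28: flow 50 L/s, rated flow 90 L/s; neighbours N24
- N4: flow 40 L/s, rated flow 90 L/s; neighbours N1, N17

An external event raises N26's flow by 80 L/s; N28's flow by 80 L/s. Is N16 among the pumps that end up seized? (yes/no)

Round 1 — N26 at 120 > 80; N28 at 130 > 90. N26, N28 seize.
  N26 sheds 120 L/s to N11, N16, N24: 40 each.
    N11: 30+40 = 70 ≤ 110
    N16: 40+40 = 80 ≤ 100
    N24: 40+40 = 80 > 60
  N28 sheds 130 L/s to N24: 130 each.
    N24: 80+130 = 210 > 60
Round 2 — N24 seizes.
  N24 sheds 210 L/s: no online neighbours, lost.
No further seizures.

no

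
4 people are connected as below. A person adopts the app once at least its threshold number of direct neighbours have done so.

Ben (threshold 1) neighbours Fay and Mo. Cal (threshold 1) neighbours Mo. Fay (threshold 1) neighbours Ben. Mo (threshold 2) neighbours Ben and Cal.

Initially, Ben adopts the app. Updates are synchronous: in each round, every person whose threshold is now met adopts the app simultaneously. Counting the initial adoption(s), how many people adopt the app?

2

Round 1 — Ben adopts the app (initial).
Round 2 — checking thresholds:
  Fay: 1 of 1 neighbours ≥ 1, adopts the app.
  Mo: 1 of 2 neighbours < 2, holds.
Round 3 — no new adoptions; cascade stops.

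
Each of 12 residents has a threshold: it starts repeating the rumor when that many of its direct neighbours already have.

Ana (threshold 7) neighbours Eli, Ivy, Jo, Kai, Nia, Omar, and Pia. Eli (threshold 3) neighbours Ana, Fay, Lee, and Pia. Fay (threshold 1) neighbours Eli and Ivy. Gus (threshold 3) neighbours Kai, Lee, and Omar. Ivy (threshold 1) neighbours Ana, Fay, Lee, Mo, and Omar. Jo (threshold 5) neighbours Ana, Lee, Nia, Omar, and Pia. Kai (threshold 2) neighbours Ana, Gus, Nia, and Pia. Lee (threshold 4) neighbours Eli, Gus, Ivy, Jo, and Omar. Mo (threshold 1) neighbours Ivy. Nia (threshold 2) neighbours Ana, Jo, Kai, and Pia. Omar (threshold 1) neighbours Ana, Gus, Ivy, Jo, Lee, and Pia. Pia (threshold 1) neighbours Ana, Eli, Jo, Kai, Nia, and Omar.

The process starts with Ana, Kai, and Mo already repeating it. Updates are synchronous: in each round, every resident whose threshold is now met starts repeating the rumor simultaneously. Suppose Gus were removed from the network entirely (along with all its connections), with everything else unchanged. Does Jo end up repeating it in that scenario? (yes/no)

With Gus removed:
Round 1 — Ana, Kai, Mo start repeating the rumor (initial).
Round 2 — checking thresholds:
  Eli: 1 of 4 neighbours < 3, holds.
  Ivy: 2 of 5 neighbours ≥ 1, starts repeating the rumor.
  Jo: 1 of 5 neighbours < 5, holds.
  Nia: 2 of 4 neighbours ≥ 2, starts repeating the rumor.
  Omar: 1 of 5 neighbours ≥ 1, starts repeating the rumor.
  Pia: 2 of 6 neighbours ≥ 1, starts repeating the rumor.
Round 3 — checking thresholds:
  Eli: 2 of 4 neighbours < 3, holds.
  Fay: 1 of 2 neighbours ≥ 1, starts repeating the rumor.
  Jo: 4 of 5 neighbours < 5, holds.
  Lee: 2 of 4 neighbours < 4, holds.
Round 4 — checking thresholds:
  Eli: 3 of 4 neighbours ≥ 3, starts repeating the rumor.
  Jo: 4 of 5 neighbours < 5, holds.
  Lee: 2 of 4 neighbours < 4, holds.
Round 5 — no new spreads; cascade stops.

no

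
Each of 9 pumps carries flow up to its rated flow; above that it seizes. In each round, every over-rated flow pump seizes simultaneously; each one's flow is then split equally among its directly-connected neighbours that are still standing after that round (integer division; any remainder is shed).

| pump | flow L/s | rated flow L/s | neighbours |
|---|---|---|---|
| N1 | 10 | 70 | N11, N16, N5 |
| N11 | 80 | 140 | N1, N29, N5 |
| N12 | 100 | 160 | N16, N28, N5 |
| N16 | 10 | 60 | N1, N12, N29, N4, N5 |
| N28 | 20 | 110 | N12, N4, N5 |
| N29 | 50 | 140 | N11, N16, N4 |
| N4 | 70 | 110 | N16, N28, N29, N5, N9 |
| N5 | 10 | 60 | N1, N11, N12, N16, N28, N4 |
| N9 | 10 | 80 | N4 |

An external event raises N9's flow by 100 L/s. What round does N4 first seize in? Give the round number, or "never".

Round 1 — N9 at 110 > 80. N9 seizes.
  N9 sheds 110 L/s to N4: 110 each.
    N4: 70+110 = 180 > 110
Round 2 — N4 seizes.
  N4 sheds 180 L/s to N16, N28, N29, N5: 45 each.
    N16: 10+45 = 55 ≤ 60
    N28: 20+45 = 65 ≤ 110
    N29: 50+45 = 95 ≤ 140
    N5: 10+45 = 55 ≤ 60
No further seizures.

2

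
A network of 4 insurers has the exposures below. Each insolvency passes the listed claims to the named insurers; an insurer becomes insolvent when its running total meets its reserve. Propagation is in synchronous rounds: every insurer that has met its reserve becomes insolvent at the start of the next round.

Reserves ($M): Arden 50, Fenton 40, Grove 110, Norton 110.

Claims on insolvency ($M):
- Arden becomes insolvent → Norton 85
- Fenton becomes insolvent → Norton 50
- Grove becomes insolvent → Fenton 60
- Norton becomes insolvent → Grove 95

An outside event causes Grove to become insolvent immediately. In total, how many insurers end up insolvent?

2

Round 1 — Grove becomes insolvent (initial).
  Fenton: +60 → 60 ≥ 40
Round 2 — Fenton becomes insolvent.
  Norton: +50 → 50 < 110
No further insolvencies.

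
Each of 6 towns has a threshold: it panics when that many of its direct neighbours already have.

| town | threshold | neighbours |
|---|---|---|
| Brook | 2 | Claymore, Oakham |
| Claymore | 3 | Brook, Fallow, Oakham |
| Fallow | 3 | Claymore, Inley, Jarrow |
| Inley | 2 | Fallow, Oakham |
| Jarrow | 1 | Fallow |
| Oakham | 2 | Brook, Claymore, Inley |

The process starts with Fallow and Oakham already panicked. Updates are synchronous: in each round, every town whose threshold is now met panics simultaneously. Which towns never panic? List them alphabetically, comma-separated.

Round 1 — Fallow, Oakham panic (initial).
Round 2 — checking thresholds:
  Brook: 1 of 2 neighbours < 2, holds.
  Claymore: 2 of 3 neighbours < 3, holds.
  Inley: 2 of 2 neighbours ≥ 2, panics.
  Jarrow: 1 of 1 neighbours ≥ 1, panics.
Round 3 — no new panics; cascade stops.

Brook, Claymore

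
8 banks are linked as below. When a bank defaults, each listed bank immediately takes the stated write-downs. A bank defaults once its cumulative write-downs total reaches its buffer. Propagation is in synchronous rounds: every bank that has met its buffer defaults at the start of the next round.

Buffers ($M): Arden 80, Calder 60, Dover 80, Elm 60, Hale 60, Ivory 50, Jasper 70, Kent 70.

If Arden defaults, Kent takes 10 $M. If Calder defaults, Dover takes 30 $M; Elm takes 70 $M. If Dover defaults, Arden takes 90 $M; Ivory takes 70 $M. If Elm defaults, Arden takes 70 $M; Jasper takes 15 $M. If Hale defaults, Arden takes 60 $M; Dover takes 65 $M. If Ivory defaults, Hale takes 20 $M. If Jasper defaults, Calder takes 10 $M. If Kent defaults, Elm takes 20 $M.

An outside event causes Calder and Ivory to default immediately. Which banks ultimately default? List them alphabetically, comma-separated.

Calder, Elm, Ivory

Round 1 — Calder, Ivory default (initial).
  Dover: +30 → 30 < 80
  Elm: +70 → 70 ≥ 60
  Hale: +20 → 20 < 60
Round 2 — Elm defaults.
  Arden: +70 → 70 < 80
  Jasper: +15 → 15 < 70
No further defaults.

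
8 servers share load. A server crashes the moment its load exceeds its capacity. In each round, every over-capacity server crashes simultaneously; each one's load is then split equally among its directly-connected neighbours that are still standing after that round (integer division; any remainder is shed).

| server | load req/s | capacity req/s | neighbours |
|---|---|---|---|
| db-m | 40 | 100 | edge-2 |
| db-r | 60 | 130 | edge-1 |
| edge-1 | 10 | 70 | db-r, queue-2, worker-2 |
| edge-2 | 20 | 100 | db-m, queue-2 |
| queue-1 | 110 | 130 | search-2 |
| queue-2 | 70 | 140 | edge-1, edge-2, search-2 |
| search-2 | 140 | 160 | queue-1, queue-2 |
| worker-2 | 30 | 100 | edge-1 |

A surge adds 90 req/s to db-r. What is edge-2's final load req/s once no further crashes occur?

Round 1 — db-r at 150 > 130. db-r crashes.
  db-r sheds 150 req/s to edge-1: 150 each.
    edge-1: 10+150 = 160 > 70
Round 2 — edge-1 crashes.
  edge-1 sheds 160 req/s to queue-2, worker-2: 80 each.
    queue-2: 70+80 = 150 > 140
    worker-2: 30+80 = 110 > 100
Round 3 — queue-2, worker-2 crash.
  queue-2 sheds 150 req/s to edge-2, search-2: 75 each.
    edge-2: 20+75 = 95 ≤ 100
    search-2: 140+75 = 215 > 160
  worker-2 sheds 110 req/s: no online neighbours, lost.
Round 4 — search-2 crashes.
  search-2 sheds 215 req/s to queue-1: 215 each.
    queue-1: 110+215 = 325 > 130
Round 5 — queue-1 crashes.
  queue-1 sheds 325 req/s: no online neighbours, lost.
No further crashes.

95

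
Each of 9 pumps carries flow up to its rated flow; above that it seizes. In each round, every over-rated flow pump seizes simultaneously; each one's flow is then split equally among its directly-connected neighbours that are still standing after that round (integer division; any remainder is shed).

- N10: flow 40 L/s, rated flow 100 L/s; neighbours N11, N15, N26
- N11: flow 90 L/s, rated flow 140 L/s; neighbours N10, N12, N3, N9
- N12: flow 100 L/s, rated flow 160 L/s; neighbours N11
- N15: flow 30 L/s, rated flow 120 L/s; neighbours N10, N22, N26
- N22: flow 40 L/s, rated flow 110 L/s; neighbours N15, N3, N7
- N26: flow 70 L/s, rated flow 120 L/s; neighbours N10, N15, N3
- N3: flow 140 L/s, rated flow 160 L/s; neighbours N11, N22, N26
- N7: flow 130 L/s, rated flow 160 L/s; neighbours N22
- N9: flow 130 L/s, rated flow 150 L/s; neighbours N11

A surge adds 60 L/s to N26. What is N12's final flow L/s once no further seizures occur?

Round 1 — N26 at 130 > 120. N26 seizes.
  N26 sheds 130 L/s to N10, N15, N3: 43 each (1 lost).
    N10: 40+43 = 83 ≤ 100
    N15: 30+43 = 73 ≤ 120
    N3: 140+43 = 183 > 160
Round 2 — N3 seizes.
  N3 sheds 183 L/s to N11, N22: 91 each (1 lost).
    N11: 90+91 = 181 > 140
    N22: 40+91 = 131 > 110
Round 3 — N11, N22 seize.
  N11 sheds 181 L/s to N10, N12, N9: 60 each (1 lost).
    N10: 83+60 = 143 > 100
    N12: 100+60 = 160 ≤ 160
    N9: 130+60 = 190 > 150
  N22 sheds 131 L/s to N15, N7: 65 each (1 lost).
    N15: 73+65 = 138 > 120
    N7: 130+65 = 195 > 160
Round 4 — N10, N15, N7, N9 seize.
  N10 sheds 143 L/s: no online neighbours, lost.
  N15 sheds 138 L/s: no online neighbours, lost.
  N7 sheds 195 L/s: no online neighbours, lost.
  N9 sheds 190 L/s: no online neighbours, lost.
No further seizures.

160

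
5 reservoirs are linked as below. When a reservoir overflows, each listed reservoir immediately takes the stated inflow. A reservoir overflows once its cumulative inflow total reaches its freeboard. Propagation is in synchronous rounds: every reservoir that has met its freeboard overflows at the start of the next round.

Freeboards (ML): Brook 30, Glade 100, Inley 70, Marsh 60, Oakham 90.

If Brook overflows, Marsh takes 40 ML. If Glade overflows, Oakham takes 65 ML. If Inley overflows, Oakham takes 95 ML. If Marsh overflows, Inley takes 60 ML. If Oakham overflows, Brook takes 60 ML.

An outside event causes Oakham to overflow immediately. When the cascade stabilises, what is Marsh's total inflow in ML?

Round 1 — Oakham overflows (initial).
  Brook: +60 → 60 ≥ 30
Round 2 — Brook overflows.
  Marsh: +40 → 40 < 60
No further overflows.

40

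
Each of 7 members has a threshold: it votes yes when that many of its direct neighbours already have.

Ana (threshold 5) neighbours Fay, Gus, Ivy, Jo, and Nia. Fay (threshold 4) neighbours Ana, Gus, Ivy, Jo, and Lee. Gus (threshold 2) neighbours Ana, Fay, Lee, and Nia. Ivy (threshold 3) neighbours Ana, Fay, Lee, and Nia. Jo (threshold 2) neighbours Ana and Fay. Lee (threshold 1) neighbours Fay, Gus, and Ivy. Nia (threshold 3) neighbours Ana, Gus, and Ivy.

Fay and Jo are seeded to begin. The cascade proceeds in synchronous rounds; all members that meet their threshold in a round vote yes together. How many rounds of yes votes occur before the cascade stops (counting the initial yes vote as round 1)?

Round 1 — Fay, Jo vote yes (initial).
Round 2 — checking thresholds:
  Ana: 2 of 5 neighbours < 5, not yet.
  Gus: 1 of 4 neighbours < 2, not yet.
  Ivy: 1 of 4 neighbours < 3, not yet.
  Lee: 1 of 3 neighbours ≥ 1, votes yes.
Round 3 — checking thresholds:
  Ana: 2 of 5 neighbours < 5, not yet.
  Gus: 2 of 4 neighbours ≥ 2, votes yes.
  Ivy: 2 of 4 neighbours < 3, not yet.
Round 4 — no new yes votes; cascade stops.

3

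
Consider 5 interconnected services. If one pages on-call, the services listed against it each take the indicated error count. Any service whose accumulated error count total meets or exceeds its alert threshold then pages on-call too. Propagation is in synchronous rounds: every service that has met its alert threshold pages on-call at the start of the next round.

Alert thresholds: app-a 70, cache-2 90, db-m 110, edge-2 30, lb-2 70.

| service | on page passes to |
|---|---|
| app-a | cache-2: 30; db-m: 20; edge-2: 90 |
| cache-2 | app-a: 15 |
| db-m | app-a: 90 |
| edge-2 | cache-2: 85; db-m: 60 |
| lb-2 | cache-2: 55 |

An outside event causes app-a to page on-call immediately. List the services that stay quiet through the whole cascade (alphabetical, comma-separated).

Round 1 — app-a pages on-call (initial).
  cache-2: +30 → 30 < 90
  db-m: +20 → 20 < 110
  edge-2: +90 → 90 ≥ 30
Round 2 — edge-2 pages on-call.
  cache-2: +85 → 115 ≥ 90
  db-m: +60 → 80 < 110
Round 3 — cache-2 pages on-call.
No further pages.

db-m, lb-2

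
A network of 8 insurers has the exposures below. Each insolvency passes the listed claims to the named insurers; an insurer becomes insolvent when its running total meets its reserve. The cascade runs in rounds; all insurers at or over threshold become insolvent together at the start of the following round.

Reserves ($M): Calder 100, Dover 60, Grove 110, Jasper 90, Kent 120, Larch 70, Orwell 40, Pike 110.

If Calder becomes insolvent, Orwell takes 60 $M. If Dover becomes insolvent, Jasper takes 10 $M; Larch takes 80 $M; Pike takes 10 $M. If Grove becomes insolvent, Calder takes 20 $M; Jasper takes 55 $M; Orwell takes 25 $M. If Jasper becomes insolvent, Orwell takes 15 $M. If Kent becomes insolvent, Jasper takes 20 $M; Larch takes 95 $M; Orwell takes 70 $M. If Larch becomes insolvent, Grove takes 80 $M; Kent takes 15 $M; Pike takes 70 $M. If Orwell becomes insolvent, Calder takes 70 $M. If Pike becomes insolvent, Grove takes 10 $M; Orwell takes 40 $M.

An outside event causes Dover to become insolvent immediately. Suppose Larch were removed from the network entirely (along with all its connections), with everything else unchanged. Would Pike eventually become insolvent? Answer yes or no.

With Larch removed:
Round 1 — Dover becomes insolvent (initial).
  Jasper: +10 → 10 < 90
  Pike: +10 → 10 < 110
No further insolvencies.

no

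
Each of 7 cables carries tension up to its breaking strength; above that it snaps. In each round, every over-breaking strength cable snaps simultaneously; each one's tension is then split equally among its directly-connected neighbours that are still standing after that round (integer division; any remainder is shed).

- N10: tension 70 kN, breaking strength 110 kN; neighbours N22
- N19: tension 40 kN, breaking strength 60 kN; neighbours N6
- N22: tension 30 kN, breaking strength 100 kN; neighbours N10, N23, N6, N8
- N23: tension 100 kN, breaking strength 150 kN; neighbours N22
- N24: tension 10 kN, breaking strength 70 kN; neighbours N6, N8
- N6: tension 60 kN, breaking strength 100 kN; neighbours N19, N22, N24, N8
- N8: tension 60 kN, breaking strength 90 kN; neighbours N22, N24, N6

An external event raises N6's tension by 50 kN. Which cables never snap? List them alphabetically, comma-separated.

N10, N22, N23, N24, N8

Round 1 — N6 at 110 > 100. N6 snaps.
  N6 sheds 110 kN to N19, N22, N24, N8: 27 each (2 lost).
    N19: 40+27 = 67 > 60
    N22: 30+27 = 57 ≤ 100
    N24: 10+27 = 37 ≤ 70
    N8: 60+27 = 87 ≤ 90
Round 2 — N19 snaps.
  N19 sheds 67 kN: no online neighbours, lost.
No further breaks.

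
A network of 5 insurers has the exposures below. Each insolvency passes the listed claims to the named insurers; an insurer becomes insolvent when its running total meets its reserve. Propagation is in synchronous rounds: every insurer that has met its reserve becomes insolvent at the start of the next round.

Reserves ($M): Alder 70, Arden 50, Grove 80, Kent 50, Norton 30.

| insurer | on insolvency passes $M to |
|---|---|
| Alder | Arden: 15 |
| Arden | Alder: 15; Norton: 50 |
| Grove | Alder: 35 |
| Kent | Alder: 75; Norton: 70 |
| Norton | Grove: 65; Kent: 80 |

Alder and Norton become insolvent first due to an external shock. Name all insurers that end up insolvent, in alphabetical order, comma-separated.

Alder, Kent, Norton

Round 1 — Alder, Norton become insolvent (initial).
  Arden: +15 → 15 < 50
  Grove: +65 → 65 < 80
  Kent: +80 → 80 ≥ 50
Round 2 — Kent becomes insolvent.
No further insolvencies.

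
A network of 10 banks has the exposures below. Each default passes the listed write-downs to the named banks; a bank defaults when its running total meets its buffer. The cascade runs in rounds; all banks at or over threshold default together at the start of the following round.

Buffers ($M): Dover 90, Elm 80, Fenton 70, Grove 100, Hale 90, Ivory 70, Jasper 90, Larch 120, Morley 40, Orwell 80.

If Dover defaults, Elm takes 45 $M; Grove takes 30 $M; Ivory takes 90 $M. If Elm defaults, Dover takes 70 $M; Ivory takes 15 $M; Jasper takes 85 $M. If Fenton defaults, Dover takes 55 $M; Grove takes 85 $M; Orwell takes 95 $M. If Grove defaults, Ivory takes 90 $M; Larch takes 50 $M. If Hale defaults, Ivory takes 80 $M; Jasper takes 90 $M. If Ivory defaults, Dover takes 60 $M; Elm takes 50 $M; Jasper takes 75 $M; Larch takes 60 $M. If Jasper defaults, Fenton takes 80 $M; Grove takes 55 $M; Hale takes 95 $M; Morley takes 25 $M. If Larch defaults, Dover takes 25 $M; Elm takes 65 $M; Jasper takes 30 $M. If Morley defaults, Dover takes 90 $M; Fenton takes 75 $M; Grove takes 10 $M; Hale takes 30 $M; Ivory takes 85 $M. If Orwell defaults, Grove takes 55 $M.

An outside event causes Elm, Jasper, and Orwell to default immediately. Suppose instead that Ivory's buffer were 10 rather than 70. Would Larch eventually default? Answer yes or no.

With Ivory's buffer at 10:
Round 1 — Elm, Jasper, Orwell default (initial).
  Dover: +70 → 70 < 90
  Fenton: +80 → 80 ≥ 70
  Grove: +55+55 → 110 ≥ 100
  Hale: +95 → 95 ≥ 90
  Ivory: +15 → 15 ≥ 10
  Morley: +25 → 25 < 40
Round 2 — Fenton, Grove, Hale, Ivory default.
  Dover: +55+60 → 185 ≥ 90
  Larch: +50+60 → 110 < 120
Round 3 — Dover defaults.
No further defaults.

no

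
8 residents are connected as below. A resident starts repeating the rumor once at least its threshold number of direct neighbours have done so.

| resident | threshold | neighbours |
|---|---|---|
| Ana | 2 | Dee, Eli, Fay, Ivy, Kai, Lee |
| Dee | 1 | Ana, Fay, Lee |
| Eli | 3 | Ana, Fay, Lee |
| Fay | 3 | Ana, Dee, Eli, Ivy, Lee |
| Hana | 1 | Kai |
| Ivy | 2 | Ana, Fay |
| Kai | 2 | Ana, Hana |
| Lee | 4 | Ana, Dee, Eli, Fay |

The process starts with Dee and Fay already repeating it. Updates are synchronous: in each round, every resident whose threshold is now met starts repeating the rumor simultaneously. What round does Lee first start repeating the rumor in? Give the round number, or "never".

Round 1 — Dee, Fay start repeating the rumor (initial).
Round 2 — checking thresholds:
  Ana: 2 of 6 neighbours ≥ 2, starts repeating the rumor.
  Eli: 1 of 3 neighbours < 3, not yet.
  Ivy: 1 of 2 neighbours < 2, not yet.
  Lee: 2 of 4 neighbours < 4, not yet.
Round 3 — checking thresholds:
  Eli: 2 of 3 neighbours < 3, not yet.
  Ivy: 2 of 2 neighbours ≥ 2, starts repeating the rumor.
  Kai: 1 of 2 neighbours < 2, not yet.
  Lee: 3 of 4 neighbours < 4, not yet.
Round 4 — no new spreads; cascade stops.

never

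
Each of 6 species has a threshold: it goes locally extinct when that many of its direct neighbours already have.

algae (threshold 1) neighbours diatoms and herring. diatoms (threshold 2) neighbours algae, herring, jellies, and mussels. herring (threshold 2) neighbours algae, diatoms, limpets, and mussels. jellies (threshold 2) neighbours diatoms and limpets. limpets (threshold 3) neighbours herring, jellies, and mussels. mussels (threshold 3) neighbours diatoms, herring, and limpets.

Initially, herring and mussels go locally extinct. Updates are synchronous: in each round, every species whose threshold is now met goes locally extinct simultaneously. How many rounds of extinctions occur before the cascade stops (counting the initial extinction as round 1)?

2

Round 1 — herring, mussels go locally extinct (initial).
Round 2 — checking thresholds:
  algae: 1 of 2 neighbours ≥ 1, goes locally extinct.
  diatoms: 2 of 4 neighbours ≥ 2, goes locally extinct.
  limpets: 2 of 3 neighbours < 3, holds.
Round 3 — no new extinctions; cascade stops.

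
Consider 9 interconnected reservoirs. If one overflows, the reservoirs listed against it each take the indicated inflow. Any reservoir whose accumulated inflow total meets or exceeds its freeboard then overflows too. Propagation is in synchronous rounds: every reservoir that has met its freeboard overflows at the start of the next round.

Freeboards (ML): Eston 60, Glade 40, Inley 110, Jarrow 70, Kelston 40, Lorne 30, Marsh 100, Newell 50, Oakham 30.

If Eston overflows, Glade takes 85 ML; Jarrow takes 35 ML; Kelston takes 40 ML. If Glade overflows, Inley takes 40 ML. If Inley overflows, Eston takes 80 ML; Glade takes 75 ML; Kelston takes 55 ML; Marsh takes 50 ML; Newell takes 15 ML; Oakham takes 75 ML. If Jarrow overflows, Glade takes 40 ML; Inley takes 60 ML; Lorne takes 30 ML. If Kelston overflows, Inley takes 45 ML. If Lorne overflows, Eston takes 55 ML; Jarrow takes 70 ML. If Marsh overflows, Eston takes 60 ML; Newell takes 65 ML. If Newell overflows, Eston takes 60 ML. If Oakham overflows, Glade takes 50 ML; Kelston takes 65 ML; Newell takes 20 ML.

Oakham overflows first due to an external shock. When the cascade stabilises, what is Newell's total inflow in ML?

Round 1 — Oakham overflows (initial).
  Glade: +50 → 50 ≥ 40
  Kelston: +65 → 65 ≥ 40
  Newell: +20 → 20 < 50
Round 2 — Glade, Kelston overflow.
  Inley: +40+45 → 85 < 110
No further overflows.

20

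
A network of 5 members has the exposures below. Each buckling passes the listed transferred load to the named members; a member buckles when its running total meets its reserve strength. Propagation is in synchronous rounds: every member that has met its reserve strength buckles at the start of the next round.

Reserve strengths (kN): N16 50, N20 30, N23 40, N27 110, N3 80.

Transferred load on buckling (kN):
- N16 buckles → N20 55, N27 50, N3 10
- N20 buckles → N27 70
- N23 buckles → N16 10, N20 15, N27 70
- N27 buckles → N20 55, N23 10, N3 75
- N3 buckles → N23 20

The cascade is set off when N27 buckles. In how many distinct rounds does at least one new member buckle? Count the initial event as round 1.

Round 1 — N27 buckles (initial).
  N20: +55 → 55 ≥ 30
  N23: +10 → 10 < 40
  N3: +75 → 75 < 80
Round 2 — N20 buckles.
No further bucklings.

2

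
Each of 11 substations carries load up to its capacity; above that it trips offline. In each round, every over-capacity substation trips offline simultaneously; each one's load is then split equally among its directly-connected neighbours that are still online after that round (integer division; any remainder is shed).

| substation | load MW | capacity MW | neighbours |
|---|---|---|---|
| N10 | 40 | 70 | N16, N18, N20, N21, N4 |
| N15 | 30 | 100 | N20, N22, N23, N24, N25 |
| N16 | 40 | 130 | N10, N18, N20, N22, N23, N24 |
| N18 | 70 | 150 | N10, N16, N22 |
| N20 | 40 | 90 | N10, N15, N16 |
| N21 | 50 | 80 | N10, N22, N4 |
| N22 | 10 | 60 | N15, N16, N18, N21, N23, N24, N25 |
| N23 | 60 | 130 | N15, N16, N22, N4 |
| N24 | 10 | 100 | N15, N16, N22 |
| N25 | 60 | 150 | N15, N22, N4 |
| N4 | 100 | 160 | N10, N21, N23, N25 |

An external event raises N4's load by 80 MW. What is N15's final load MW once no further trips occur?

Round 1 — N4 at 180 > 160. N4 trips offline.
  N4 sheds 180 MW to N10, N21, N23, N25: 45 each.
    N10: 40+45 = 85 > 70
    N21: 50+45 = 95 > 80
    N23: 60+45 = 105 ≤ 130
    N25: 60+45 = 105 ≤ 150
Round 2 — N10, N21 trip offline.
  N10 sheds 85 MW to N16, N18, N20: 28 each (1 lost).
    N16: 40+28 = 68 ≤ 130
    N18: 70+28 = 98 ≤ 150
    N20: 40+28 = 68 ≤ 90
  N21 sheds 95 MW to N22: 95 each.
    N22: 10+95 = 105 > 60
Round 3 — N22 trips offline.
  N22 sheds 105 MW to N15, N16, N18, N23, N24, N25: 17 each (3 lost).
    N15: 30+17 = 47 ≤ 100
    N16: 68+17 = 85 ≤ 130
    N18: 98+17 = 115 ≤ 150
    N23: 105+17 = 122 ≤ 130
    N24: 10+17 = 27 ≤ 100
    N25: 105+17 = 122 ≤ 150
No further trips.

47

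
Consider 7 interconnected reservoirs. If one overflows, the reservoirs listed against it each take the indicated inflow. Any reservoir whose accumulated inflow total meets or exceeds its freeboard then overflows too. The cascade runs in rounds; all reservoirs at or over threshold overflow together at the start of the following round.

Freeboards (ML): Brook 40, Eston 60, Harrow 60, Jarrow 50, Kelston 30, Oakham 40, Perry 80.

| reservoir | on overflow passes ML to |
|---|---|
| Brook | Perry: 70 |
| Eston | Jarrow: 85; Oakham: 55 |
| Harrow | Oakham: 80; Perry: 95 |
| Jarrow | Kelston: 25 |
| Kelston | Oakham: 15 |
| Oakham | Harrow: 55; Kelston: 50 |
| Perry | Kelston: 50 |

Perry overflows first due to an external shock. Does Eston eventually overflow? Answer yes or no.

no

Round 1 — Perry overflows (initial).
  Kelston: +50 → 50 ≥ 30
Round 2 — Kelston overflows.
  Oakham: +15 → 15 < 40
No further overflows.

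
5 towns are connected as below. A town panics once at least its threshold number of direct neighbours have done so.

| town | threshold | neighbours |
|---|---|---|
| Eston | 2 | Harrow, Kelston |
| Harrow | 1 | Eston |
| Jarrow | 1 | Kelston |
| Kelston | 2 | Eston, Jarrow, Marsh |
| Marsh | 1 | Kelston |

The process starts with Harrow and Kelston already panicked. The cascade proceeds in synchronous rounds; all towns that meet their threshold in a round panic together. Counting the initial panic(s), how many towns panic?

5

Round 1 — Harrow, Kelston panic (initial).
Round 2 — checking thresholds:
  Eston: 2 of 2 neighbours ≥ 2, panics.
  Jarrow: 1 of 1 neighbours ≥ 1, panics.
  Marsh: 1 of 1 neighbours ≥ 1, panics.
Round 3 — no new panics; cascade stops.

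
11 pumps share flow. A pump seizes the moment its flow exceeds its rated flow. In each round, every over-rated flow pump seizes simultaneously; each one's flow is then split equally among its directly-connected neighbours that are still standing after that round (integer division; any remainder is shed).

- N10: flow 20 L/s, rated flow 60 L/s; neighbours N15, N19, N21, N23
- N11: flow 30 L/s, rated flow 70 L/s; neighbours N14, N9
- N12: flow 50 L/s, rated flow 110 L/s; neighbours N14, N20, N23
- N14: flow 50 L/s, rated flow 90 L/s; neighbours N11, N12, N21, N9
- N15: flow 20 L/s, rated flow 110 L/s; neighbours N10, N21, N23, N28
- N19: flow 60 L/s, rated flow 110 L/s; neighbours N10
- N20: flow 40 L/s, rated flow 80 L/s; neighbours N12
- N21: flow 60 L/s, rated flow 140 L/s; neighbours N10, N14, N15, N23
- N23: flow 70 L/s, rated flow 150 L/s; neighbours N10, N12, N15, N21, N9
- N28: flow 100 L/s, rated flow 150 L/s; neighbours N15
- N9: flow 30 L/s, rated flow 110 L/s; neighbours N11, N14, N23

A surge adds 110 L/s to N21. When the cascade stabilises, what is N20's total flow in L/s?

40

Round 1 — N21 at 170 > 140. N21 seizes.
  N21 sheds 170 L/s to N10, N14, N15, N23: 42 each (2 lost).
    N10: 20+42 = 62 > 60
    N14: 50+42 = 92 > 90
    N15: 20+42 = 62 ≤ 110
    N23: 70+42 = 112 ≤ 150
Round 2 — N10, N14 seize.
  N10 sheds 62 L/s to N15, N19, N23: 20 each (2 lost).
    N15: 62+20 = 82 ≤ 110
    N19: 60+20 = 80 ≤ 110
    N23: 112+20 = 132 ≤ 150
  N14 sheds 92 L/s to N11, N12, N9: 30 each (2 lost).
    N11: 30+30 = 60 ≤ 70
    N12: 50+30 = 80 ≤ 110
    N9: 30+30 = 60 ≤ 110
No further seizures.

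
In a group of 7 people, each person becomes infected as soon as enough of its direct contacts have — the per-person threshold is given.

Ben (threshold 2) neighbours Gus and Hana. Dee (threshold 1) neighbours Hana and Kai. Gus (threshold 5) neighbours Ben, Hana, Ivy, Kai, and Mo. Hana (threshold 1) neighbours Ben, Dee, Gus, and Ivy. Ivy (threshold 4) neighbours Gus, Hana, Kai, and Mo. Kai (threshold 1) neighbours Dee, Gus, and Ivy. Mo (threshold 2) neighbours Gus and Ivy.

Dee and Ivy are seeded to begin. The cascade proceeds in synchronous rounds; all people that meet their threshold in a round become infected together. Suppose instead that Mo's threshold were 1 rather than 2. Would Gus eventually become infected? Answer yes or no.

no

With Mo's threshold at 1:
Round 1 — Dee, Ivy become infected (initial).
Round 2 — checking thresholds:
  Gus: 1 of 5 neighbours < 5, holds.
  Hana: 2 of 4 neighbours ≥ 1, becomes infected.
  Kai: 2 of 3 neighbours ≥ 1, becomes infected.
  Mo: 1 of 2 neighbours ≥ 1, becomes infected.
Round 3 — no new infections; cascade stops.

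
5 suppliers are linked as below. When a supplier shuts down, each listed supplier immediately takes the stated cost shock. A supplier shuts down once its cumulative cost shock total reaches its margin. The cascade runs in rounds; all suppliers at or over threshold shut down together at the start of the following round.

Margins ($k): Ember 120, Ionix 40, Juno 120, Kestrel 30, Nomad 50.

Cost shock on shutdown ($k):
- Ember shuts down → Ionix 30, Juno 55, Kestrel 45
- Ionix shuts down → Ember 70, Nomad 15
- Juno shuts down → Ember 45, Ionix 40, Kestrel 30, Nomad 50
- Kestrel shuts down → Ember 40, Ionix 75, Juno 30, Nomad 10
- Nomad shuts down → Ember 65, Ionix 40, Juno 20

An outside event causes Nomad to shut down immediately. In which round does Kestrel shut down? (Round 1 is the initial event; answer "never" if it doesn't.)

4

Round 1 — Nomad shuts down (initial).
  Ember: +65 → 65 < 120
  Ionix: +40 → 40 ≥ 40
  Juno: +20 → 20 < 120
Round 2 — Ionix shuts down.
  Ember: +70 → 135 ≥ 120
Round 3 — Ember shuts down.
  Juno: +55 → 75 < 120
  Kestrel: +45 → 45 ≥ 30
Round 4 — Kestrel shuts down.
  Juno: +30 → 105 < 120
No further shutdowns.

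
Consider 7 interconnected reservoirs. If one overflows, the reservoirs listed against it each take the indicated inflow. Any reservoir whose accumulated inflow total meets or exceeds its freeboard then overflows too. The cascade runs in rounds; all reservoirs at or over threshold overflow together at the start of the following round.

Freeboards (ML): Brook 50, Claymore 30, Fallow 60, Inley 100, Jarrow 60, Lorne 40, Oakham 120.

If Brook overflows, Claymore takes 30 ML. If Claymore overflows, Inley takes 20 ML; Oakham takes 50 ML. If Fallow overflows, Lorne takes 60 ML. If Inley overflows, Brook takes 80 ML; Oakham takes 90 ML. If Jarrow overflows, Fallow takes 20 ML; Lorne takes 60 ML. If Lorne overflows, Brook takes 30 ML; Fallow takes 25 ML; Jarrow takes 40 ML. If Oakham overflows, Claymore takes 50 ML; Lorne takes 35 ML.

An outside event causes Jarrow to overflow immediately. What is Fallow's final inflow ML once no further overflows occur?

45

Round 1 — Jarrow overflows (initial).
  Fallow: +20 → 20 < 60
  Lorne: +60 → 60 ≥ 40
Round 2 — Lorne overflows.
  Brook: +30 → 30 < 50
  Fallow: +25 → 45 < 60
No further overflows.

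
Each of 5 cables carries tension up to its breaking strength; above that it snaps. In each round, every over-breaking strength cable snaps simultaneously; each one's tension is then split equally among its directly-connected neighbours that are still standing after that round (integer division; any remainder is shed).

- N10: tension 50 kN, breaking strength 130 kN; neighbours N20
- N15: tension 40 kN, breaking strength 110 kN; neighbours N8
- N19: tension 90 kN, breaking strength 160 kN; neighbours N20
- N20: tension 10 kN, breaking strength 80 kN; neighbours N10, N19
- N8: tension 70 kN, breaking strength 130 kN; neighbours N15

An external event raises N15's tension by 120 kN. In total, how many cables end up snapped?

2

Round 1 — N15 at 160 > 110. N15 snaps.
  N15 sheds 160 kN to N8: 160 each.
    N8: 70+160 = 230 > 130
Round 2 — N8 snaps.
  N8 sheds 230 kN: no online neighbours, lost.
No further breaks.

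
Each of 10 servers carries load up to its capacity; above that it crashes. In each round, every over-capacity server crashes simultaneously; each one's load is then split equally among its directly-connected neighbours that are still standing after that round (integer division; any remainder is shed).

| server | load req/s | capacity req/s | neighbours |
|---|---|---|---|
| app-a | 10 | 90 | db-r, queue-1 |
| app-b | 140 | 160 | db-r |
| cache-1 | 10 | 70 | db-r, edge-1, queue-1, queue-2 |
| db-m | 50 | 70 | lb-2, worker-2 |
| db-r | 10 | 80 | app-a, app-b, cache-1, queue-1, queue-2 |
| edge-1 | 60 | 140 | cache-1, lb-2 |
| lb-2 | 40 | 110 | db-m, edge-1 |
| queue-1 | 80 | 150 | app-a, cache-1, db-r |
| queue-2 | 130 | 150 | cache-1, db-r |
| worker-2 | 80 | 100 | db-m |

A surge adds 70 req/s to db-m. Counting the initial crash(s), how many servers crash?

Round 1 — db-m at 120 > 70. db-m crashes.
  db-m sheds 120 req/s to lb-2, worker-2: 60 each.
    lb-2: 40+60 = 100 ≤ 110
    worker-2: 80+60 = 140 > 100
Round 2 — worker-2 crashes.
  worker-2 sheds 140 req/s: no online neighbours, lost.
No further crashes.

2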